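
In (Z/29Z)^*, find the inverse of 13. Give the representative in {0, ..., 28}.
13^(−1) ≡ 9 (mod 29)

Apply the extended Euclidean algorithm to (29, 13), tracking rows (r, s, t) with s·29 + t·13 = r. Each division r_prev = q·r_cur + r_new produces the new row as (previous row) − q·(current row):
  row A: (29, 1, 0)   [1·29 + 0·13 = 29]
  row B: (13, 0, 1)   [0·29 + 1·13 = 13]
  29 = 2·13 + 3   → row C = row A − 2·row B = (3, 1, −2)   [check: 1·29 − 2·13 = 3]
  13 = 4·3 + 1   → row D = row B − 4·row C = (1, −4, 9)   [check: −4·29 + 9·13 = 1]
  3 = 3·1 + 0   → remainder 0, stop. gcd = 1 (last nonzero row D).
The gcd is 1, so 13 is invertible mod 29. The last nonzero row gives −4·29 + 9·13 = 1, so t = 9. So 13^(−1) ≡ 9 (mod 29). Verify: 13 · 9 = 117 ≡ 1 (mod 29). ✓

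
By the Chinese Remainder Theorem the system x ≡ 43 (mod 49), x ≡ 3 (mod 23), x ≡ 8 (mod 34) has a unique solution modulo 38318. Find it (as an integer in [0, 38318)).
The moduli 49, 23, 34 are pairwise coprime, so by the CRT there is a unique solution mod 49·23·34 = 38318.
Solve by successive substitution. Start with x ≡ 43 (mod 49).
  Combine with x ≡ 3 (mod 23): write x = 43 + 49·t and require 43 + 49·t ≡ 3 (mod 23), i.e. 49·t ≡ 3 − 43 ≡ 6 (mod 23). Since 49^(−1) ≡ 8 (mod 23) (49 ≡ 3 (mod 23)), t ≡ 8·6 ≡ 2 (mod 23). So x ≡ 43 + 49·2 = 141 (mod 1127).
  Combine with x ≡ 8 (mod 34): write x = 141 + 1127·t and require 141 + 1127·t ≡ 8 (mod 34), i.e. 1127·t ≡ 8 − 141 ≡ 3 (mod 34). Since 1127^(−1) ≡ 7 (mod 34) (1127 ≡ 5 (mod 34)), t ≡ 7·3 ≡ 21 (mod 34). So x ≡ 141 + 1127·21 = 23808 (mod 38318).
Unique solution in [0, 38318): x = 23808.

Final answer: x ≡ 23808 (mod 38318); the representative in [0, 38318) is 23808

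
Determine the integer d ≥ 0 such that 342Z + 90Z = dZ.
(342, 90) = (18); d = 18

In the PID Z, (a, b) is generated by gcd(a, b). Compute gcd(342, 90) with the extended Euclidean algorithm, tracking rows (r, s, t) with s·342 + t·90 = r:
  row A: (342, 1, 0)   [1·342 + 0·90 = 342]
  row B: (90, 0, 1)   [0·342 + 1·90 = 90]
  342 = 3·90 + 72   → row C = row A − 3·row B = (72, 1, −3)   [check: 1·342 − 3·90 = 72]
  90 = 1·72 + 18   → row D = row B − 1·row C = (18, −1, 4)   [check: −1·342 + 4·90 = 18]
  72 = 4·18 + 0   → remainder 0, stop. gcd = 18 (last nonzero row D).
So gcd(342, 90) = 18, with Bézout identity −1·342 + 4·90 = 18. Containment (⊇): the Bézout identity exhibits 18 as an element of (342, 90), giving (18) ⊆ (342, 90). Containment (⊆): since 18 | 342 and 18 | 90 (342 = 18·19, 90 = 18·5), every Z-linear combination of 342 and 90 is divisible by 18, so (342, 90) ⊆ (18). Therefore (342, 90) = (18), d = 18.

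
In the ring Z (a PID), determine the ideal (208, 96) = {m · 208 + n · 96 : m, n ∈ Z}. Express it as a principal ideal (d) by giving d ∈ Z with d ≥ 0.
In the PID Z, (a, b) is generated by gcd(a, b). Compute gcd(208, 96) with the extended Euclidean algorithm, tracking rows (r, s, t) with s·208 + t·96 = r:
  row A: (208, 1, 0)   [1·208 + 0·96 = 208]
  row B: (96, 0, 1)   [0·208 + 1·96 = 96]
  208 = 2·96 + 16   → row C = row A − 2·row B = (16, 1, −2)   [check: 1·208 − 2·96 = 16]
  96 = 6·16 + 0   → remainder 0, stop. gcd = 16 (last nonzero row C).
So gcd(208, 96) = 16, with Bézout identity 1·208 − 2·96 = 16. Containment (⊇): the Bézout identity exhibits 16 as an element of (208, 96), giving (16) ⊆ (208, 96). Containment (⊆): since 16 | 208 and 16 | 96 (208 = 16·13, 96 = 16·6), every Z-linear combination of 208 and 96 is divisible by 16, so (208, 96) ⊆ (16). Therefore (208, 96) = (16), d = 16.

Final answer: (208, 96) = (16); d = 16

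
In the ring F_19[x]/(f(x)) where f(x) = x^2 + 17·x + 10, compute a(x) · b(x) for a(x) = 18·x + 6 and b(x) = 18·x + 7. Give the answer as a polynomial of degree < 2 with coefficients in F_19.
a · b ≡ 8·x + 13 (mod f(x))

Multiply as integer polynomials: a · b = 324·x^2 + 234·x + 42. Reducing coefficients mod 19: a · b ≡ x^2 + 6·x + 4. Now divide by f(x) = x^2 + 17·x + 10 in F_19[x], eliminating the leading term at each step:
  leading term x^2: subtract (1)·f(x) = x^2 + 17·x + 10, leaving 8·x + 13 (coefficients mod 19)
The degree is now < 2, so this is the remainder. Hence a · b ≡ 8·x + 13 in F_19[x]/(f).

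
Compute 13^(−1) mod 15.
13^(−1) ≡ 7 (mod 15)

Apply the extended Euclidean algorithm to (15, 13), tracking rows (r, s, t) with s·15 + t·13 = r. Each division r_prev = q·r_cur + r_new produces the new row as (previous row) − q·(current row):
  row A: (15, 1, 0)   [1·15 + 0·13 = 15]
  row B: (13, 0, 1)   [0·15 + 1·13 = 13]
  15 = 1·13 + 2   → row C = row A − 1·row B = (2, 1, −1)   [check: 1·15 − 1·13 = 2]
  13 = 6·2 + 1   → row D = row B − 6·row C = (1, −6, 7)   [check: −6·15 + 7·13 = 1]
  2 = 2·1 + 0   → remainder 0, stop. gcd = 1 (last nonzero row D).
The gcd is 1, so 13 is invertible mod 15. The last nonzero row gives −6·15 + 7·13 = 1, so t = 7. So 13^(−1) ≡ 7 (mod 15). Verify: 13 · 7 = 91 ≡ 1 (mod 15). ✓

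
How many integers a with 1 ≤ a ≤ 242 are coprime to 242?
110

The number of a ∈ {1, ..., 242} with gcd(a, 242) = 1 is by definition Euler's totient φ(242). φ is multiplicative, with φ(p^e) = p^e − p^(e−1). Factorise 242 = 2 · 11^2. Then
  φ(242) = (2 − 1) · (11^2 − 11^1) = 1 · 110 = 110.
So there are 110 such integers.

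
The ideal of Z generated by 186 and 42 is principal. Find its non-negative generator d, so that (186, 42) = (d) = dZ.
(186, 42) = (6); d = 6

In the PID Z, (a, b) is generated by gcd(a, b). Compute gcd(186, 42) with the extended Euclidean algorithm, tracking rows (r, s, t) with s·186 + t·42 = r:
  row A: (186, 1, 0)   [1·186 + 0·42 = 186]
  row B: (42, 0, 1)   [0·186 + 1·42 = 42]
  186 = 4·42 + 18   → row C = row A − 4·row B = (18, 1, −4)   [check: 1·186 − 4·42 = 18]
  42 = 2·18 + 6   → row D = row B − 2·row C = (6, −2, 9)   [check: −2·186 + 9·42 = 6]
  18 = 3·6 + 0   → remainder 0, stop. gcd = 6 (last nonzero row D).
So gcd(186, 42) = 6, with Bézout identity −2·186 + 9·42 = 6. Containment (⊇): the Bézout identity exhibits 6 as an element of (186, 42), giving (6) ⊆ (186, 42). Containment (⊆): since 6 | 186 and 6 | 42 (186 = 6·31, 42 = 6·7), every Z-linear combination of 186 and 42 is divisible by 6, so (186, 42) ⊆ (6). Therefore (186, 42) = (6), d = 6.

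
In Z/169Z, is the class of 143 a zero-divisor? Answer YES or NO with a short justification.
gcd(143, 169) = 13 > 1, so 143 is not a unit in Z/169Z. In Z/nZ every nonzero non-unit is a zero-divisor: explicitly, take b = 169/gcd = 13 ≠ 0 (mod 169); then 143·13 = 1859 = 11·169, i.e. 143·13 ≡ 0 (mod 169). So 143 is a zero-divisor.

Final answer: YES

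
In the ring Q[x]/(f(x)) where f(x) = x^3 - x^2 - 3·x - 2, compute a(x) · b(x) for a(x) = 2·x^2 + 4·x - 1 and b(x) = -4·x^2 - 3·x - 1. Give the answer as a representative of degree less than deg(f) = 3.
a · b ≡ -64·x^2 - 107·x - 59 (mod f(x))

First multiply in Q[x] without reducing: a · b = -8·x^4 - 22·x^3 - 10·x^2 - x + 1. Now divide by f(x) = x^3 - x^2 - 3·x - 2, eliminating the leading term at each step:
  leading term -8·x^4: subtract (-8·x)·f(x) = -8·x^4 + 8·x^3 + 24·x^2 + 16·x, leaving -30·x^3 - 34·x^2 - 17·x + 1
  leading term -30·x^3: subtract (-30)·f(x) = -30·x^3 + 30·x^2 + 90·x + 60, leaving -64·x^2 - 107·x - 59
The degree is now < 3, so this is the remainder. Hence a · b ≡ -64·x^2 - 107·x - 59 in Q[x]/(f).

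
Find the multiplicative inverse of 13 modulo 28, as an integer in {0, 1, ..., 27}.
Apply the extended Euclidean algorithm to (28, 13), tracking rows (r, s, t) with s·28 + t·13 = r. Each division r_prev = q·r_cur + r_new produces the new row as (previous row) − q·(current row):
  row A: (28, 1, 0)   [1·28 + 0·13 = 28]
  row B: (13, 0, 1)   [0·28 + 1·13 = 13]
  28 = 2·13 + 2   → row C = row A − 2·row B = (2, 1, −2)   [check: 1·28 − 2·13 = 2]
  13 = 6·2 + 1   → row D = row B − 6·row C = (1, −6, 13)   [check: −6·28 + 13·13 = 1]
  2 = 2·1 + 0   → remainder 0, stop. gcd = 1 (last nonzero row D).
The gcd is 1, so 13 is invertible mod 28. The last nonzero row gives −6·28 + 13·13 = 1, so t = 13. So 13^(−1) ≡ 13 (mod 28). Verify: 13 · 13 = 169 ≡ 1 (mod 28). ✓

Final answer: 13^(−1) ≡ 13 (mod 28)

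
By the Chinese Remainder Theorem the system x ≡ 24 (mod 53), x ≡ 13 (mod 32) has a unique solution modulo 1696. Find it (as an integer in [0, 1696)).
x ≡ 77 (mod 1696); the representative in [0, 1696) is 77

The moduli 53, 32 are pairwise coprime, so by the CRT there is a unique solution mod 53·32 = 1696.
Solve by successive substitution. Start with x ≡ 24 (mod 53).
  Combine with x ≡ 13 (mod 32): write x = 24 + 53·t and require 24 + 53·t ≡ 13 (mod 32), i.e. 53·t ≡ 13 − 24 ≡ 21 (mod 32). Since 53^(−1) ≡ 29 (mod 32) (53 ≡ 21 (mod 32)), t ≡ 29·21 ≡ 1 (mod 32). So x ≡ 24 + 53·1 = 77 (mod 1696).
Unique solution in [0, 1696): x = 77.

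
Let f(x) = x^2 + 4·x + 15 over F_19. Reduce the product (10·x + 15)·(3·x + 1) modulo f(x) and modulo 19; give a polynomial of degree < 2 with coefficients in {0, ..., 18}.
a · b ≡ 11·x + 2 (mod f(x))

Multiply as integer polynomials: a · b = 30·x^2 + 55·x + 15. Reducing coefficients mod 19: a · b ≡ 11·x^2 + 17·x + 15. Now divide by f(x) = x^2 + 4·x + 15 in F_19[x], eliminating the leading term at each step:
  leading term 11·x^2: subtract (11)·f(x) = 11·x^2 + 6·x + 13, leaving 11·x + 2 (coefficients mod 19)
The degree is now < 2, so this is the remainder. Hence a · b ≡ 11·x + 2 in F_19[x]/(f).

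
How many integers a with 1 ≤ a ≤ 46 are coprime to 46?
22

The number of a ∈ {1, ..., 46} with gcd(a, 46) = 1 is by definition Euler's totient φ(46). φ is multiplicative, with φ(p^e) = p^e − p^(e−1). Factorise 46 = 2 · 23. Then
  φ(46) = (2 − 1) · (23 − 1) = 1 · 22 = 22.
So there are 22 such integers.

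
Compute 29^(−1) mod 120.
Apply the extended Euclidean algorithm to (120, 29), tracking rows (r, s, t) with s·120 + t·29 = r. Each division r_prev = q·r_cur + r_new produces the new row as (previous row) − q·(current row):
  row A: (120, 1, 0)   [1·120 + 0·29 = 120]
  row B: (29, 0, 1)   [0·120 + 1·29 = 29]
  120 = 4·29 + 4   → row C = row A − 4·row B = (4, 1, −4)   [check: 1·120 − 4·29 = 4]
  29 = 7·4 + 1   → row D = row B − 7·row C = (1, −7, 29)   [check: −7·120 + 29·29 = 1]
  4 = 4·1 + 0   → remainder 0, stop. gcd = 1 (last nonzero row D).
The gcd is 1, so 29 is invertible mod 120. The last nonzero row gives −7·120 + 29·29 = 1, so t = 29. So 29^(−1) ≡ 29 (mod 120). Verify: 29 · 29 = 841 ≡ 1 (mod 120). ✓

Final answer: 29^(−1) ≡ 29 (mod 120)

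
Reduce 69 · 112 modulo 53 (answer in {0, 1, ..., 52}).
Reduce the factors first: 69 ≡ 16, 112 ≡ 6 (mod 53), so 69 · 112 ≡ 16 · 6 (mod 53). 16 · 6 = 96. Dividing by 53: 96 = 1·53 + 43. So (69 · 112) mod 53 = 43.

Final answer: 43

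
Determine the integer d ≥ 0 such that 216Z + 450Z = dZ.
(216, 450) = (18); d = 18

In the PID Z, (a, b) is generated by gcd(a, b). Compute gcd(450, 216) with the extended Euclidean algorithm, tracking rows (r, s, t) with s·450 + t·216 = r:
  row A: (450, 1, 0)   [1·450 + 0·216 = 450]
  row B: (216, 0, 1)   [0·450 + 1·216 = 216]
  450 = 2·216 + 18   → row C = row A − 2·row B = (18, 1, −2)   [check: 1·450 − 2·216 = 18]
  216 = 12·18 + 0   → remainder 0, stop. gcd = 18 (last nonzero row C).
So gcd(216, 450) = 18, with Bézout identity 1·450 − 2·216 = 18. Containment (⊇): the Bézout identity exhibits 18 as an element of (216, 450), giving (18) ⊆ (216, 450). Containment (⊆): since 18 | 216 and 18 | 450 (216 = 18·12, 450 = 18·25), every Z-linear combination of 216 and 450 is divisible by 18, so (216, 450) ⊆ (18). Therefore (216, 450) = (18), d = 18.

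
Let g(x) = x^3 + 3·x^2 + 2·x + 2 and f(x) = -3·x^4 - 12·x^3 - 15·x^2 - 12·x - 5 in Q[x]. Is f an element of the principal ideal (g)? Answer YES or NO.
In Q[x] the ideal (g) consists of all multiples of g, so f ∈ (g) iff g | f, i.e. iff the remainder of f on division by g is 0. Divide f by g (g is monic, so eliminate the leading term of the running remainder at each step):
  leading term -3·x^4: subtract (-3·x)·g(x) = -3·x^4 - 9·x^3 - 6·x^2 - 6·x, leaving -3·x^3 - 9·x^2 - 6·x - 5
  leading term -3·x^3: subtract (-3)·g(x) = -3·x^3 - 9·x^2 - 6·x - 6, leaving 1
The remainder r(x) = 1 ≠ 0 (and deg r < deg g), so g ∤ f, i.e. f ∉ (g).

Final answer: NO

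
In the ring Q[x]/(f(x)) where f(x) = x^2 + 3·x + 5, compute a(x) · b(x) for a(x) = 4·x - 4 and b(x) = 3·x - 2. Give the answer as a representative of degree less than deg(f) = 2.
a · b ≡ -56·x - 52 (mod f(x))

First multiply in Q[x] without reducing: a · b = 12·x^2 - 20·x + 8. Now divide by f(x) = x^2 + 3·x + 5, eliminating the leading term at each step:
  leading term 12·x^2: subtract (12)·f(x) = 12·x^2 + 36·x + 60, leaving -56·x - 52
The degree is now < 2, so this is the remainder. Hence a · b ≡ -56·x - 52 in Q[x]/(f).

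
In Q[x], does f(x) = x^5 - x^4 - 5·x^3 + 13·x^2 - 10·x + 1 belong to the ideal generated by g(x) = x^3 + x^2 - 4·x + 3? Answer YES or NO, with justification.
NO

In Q[x] the ideal (g) consists of all multiples of g, so f ∈ (g) iff g | f, i.e. iff the remainder of f on division by g is 0. Divide f by g (g is monic, so eliminate the leading term of the running remainder at each step):
  leading term x^5: subtract (x^2)·g(x) = x^5 + x^4 - 4·x^3 + 3·x^2, leaving -2·x^4 - x^3 + 10·x^2 - 10·x + 1
  leading term -2·x^4: subtract (-2·x)·g(x) = -2·x^4 - 2·x^3 + 8·x^2 - 6·x, leaving x^3 + 2·x^2 - 4·x + 1
  leading term x^3: subtract (1)·g(x) = x^3 + x^2 - 4·x + 3, leaving x^2 - 2
The remainder r(x) = x^2 - 2 ≠ 0 (and deg r < deg g), so g ∤ f, i.e. f ∉ (g).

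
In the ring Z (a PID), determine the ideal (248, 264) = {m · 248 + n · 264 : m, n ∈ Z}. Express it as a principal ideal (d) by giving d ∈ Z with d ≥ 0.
(248, 264) = (8); d = 8

In the PID Z, (a, b) is generated by gcd(a, b). Compute gcd(264, 248) with the extended Euclidean algorithm, tracking rows (r, s, t) with s·264 + t·248 = r:
  row A: (264, 1, 0)   [1·264 + 0·248 = 264]
  row B: (248, 0, 1)   [0·264 + 1·248 = 248]
  264 = 1·248 + 16   → row C = row A − 1·row B = (16, 1, −1)   [check: 1·264 − 1·248 = 16]
  248 = 15·16 + 8   → row D = row B − 15·row C = (8, −15, 16)   [check: −15·264 + 16·248 = 8]
  16 = 2·8 + 0   → remainder 0, stop. gcd = 8 (last nonzero row D).
So gcd(248, 264) = 8, with Bézout identity −15·264 + 16·248 = 8. Containment (⊇): the Bézout identity exhibits 8 as an element of (248, 264), giving (8) ⊆ (248, 264). Containment (⊆): since 8 | 248 and 8 | 264 (248 = 8·31, 264 = 8·33), every Z-linear combination of 248 and 264 is divisible by 8, so (248, 264) ⊆ (8). Therefore (248, 264) = (8), d = 8.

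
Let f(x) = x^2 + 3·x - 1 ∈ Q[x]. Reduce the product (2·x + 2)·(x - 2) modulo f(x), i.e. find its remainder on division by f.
a · b ≡ -8·x - 2 (mod f(x))

First multiply in Q[x] without reducing: a · b = 2·x^2 - 2·x - 4. Now divide by f(x) = x^2 + 3·x - 1, eliminating the leading term at each step:
  leading term 2·x^2: subtract (2)·f(x) = 2·x^2 + 6·x - 2, leaving -8·x - 2
The degree is now < 2, so this is the remainder. Hence a · b ≡ -8·x - 2 in Q[x]/(f).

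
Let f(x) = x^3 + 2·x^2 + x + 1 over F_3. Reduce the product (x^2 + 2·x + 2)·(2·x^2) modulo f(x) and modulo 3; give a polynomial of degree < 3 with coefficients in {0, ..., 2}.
Multiply as integer polynomials: a · b = 2·x^4 + 4·x^3 + 4·x^2. Reducing coefficients mod 3: a · b ≡ 2·x^4 + x^3 + x^2. Now divide by f(x) = x^3 + 2·x^2 + x + 1 in F_3[x], eliminating the leading term at each step:
  leading term 2·x^4: subtract (2·x)·f(x) = 2·x^4 + x^3 + 2·x^2 + 2·x, leaving 2·x^2 + x (coefficients mod 3)
The degree is now < 3, so this is the remainder. Hence a · b ≡ 2·x^2 + x in F_3[x]/(f).

Final answer: a · b ≡ 2·x^2 + x (mod f(x))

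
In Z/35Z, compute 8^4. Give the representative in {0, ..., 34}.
Use repeated squaring. Binary(4) = 100. Walk through the bits of the exponent 4 left-to-right: at each bit after the leading one, square the running value, then multiply by 8 if the bit is 1 (always reducing mod 35):
  bit 1 = 1 (leading): start with 8.
  bit 2 = 0: square 8^2 = 64 ≡ 29 (mod 35).
  bit 3 = 0: square 29^2 = 841 ≡ 1 (mod 35).
Final value: 8^4 ≡ 1 (mod 35).

Final answer: 1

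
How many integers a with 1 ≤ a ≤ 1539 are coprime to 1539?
972

The number of a ∈ {1, ..., 1539} with gcd(a, 1539) = 1 is by definition Euler's totient φ(1539). φ is multiplicative, with φ(p^e) = p^e − p^(e−1). Factorise 1539 = 3^4 · 19. Then
  φ(1539) = (3^4 − 3^3) · (19 − 1) = 54 · 18 = 972.
So there are 972 such integers.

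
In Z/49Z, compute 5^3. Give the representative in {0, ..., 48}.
27

Use repeated squaring. Binary(3) = 11. Walk through the bits of the exponent 3 left-to-right: at each bit after the leading one, square the running value, then multiply by 5 if the bit is 1 (always reducing mod 49):
  bit 1 = 1 (leading): start with 5.
  bit 2 = 1: square 5^2 = 25; bit is 1, so multiply 25·5 = 125 ≡ 27 (mod 49).
Final value: 5^3 ≡ 27 (mod 49).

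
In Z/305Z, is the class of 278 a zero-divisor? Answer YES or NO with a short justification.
gcd(278, 305) = 1, so 278 is a unit in Z/305Z (it has a multiplicative inverse). A unit cannot be a zero-divisor: if 278·b ≡ 0 then multiplying both sides by 278^(−1) gives b ≡ 0. So 278 is not a zero-divisor.

Final answer: NO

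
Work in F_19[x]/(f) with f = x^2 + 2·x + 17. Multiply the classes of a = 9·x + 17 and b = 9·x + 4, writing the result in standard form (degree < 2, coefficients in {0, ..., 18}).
a · b ≡ 8·x + 2 (mod f(x))

Multiply as integer polynomials: a · b = 81·x^2 + 189·x + 68. Reducing coefficients mod 19: a · b ≡ 5·x^2 + 18·x + 11. Now divide by f(x) = x^2 + 2·x + 17 in F_19[x], eliminating the leading term at each step:
  leading term 5·x^2: subtract (5)·f(x) = 5·x^2 + 10·x + 9, leaving 8·x + 2 (coefficients mod 19)
The degree is now < 2, so this is the remainder. Hence a · b ≡ 8·x + 2 in F_19[x]/(f).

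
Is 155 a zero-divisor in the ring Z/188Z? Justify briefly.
gcd(155, 188) = 1, so 155 is a unit in Z/188Z (it has a multiplicative inverse). A unit cannot be a zero-divisor: if 155·b ≡ 0 then multiplying both sides by 155^(−1) gives b ≡ 0. So 155 is not a zero-divisor.

Final answer: NO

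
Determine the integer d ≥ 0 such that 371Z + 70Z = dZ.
In the PID Z, (a, b) is generated by gcd(a, b). Compute gcd(371, 70) with the extended Euclidean algorithm, tracking rows (r, s, t) with s·371 + t·70 = r:
  row A: (371, 1, 0)   [1·371 + 0·70 = 371]
  row B: (70, 0, 1)   [0·371 + 1·70 = 70]
  371 = 5·70 + 21   → row C = row A − 5·row B = (21, 1, −5)   [check: 1·371 − 5·70 = 21]
  70 = 3·21 + 7   → row D = row B − 3·row C = (7, −3, 16)   [check: −3·371 + 16·70 = 7]
  21 = 3·7 + 0   → remainder 0, stop. gcd = 7 (last nonzero row D).
So gcd(371, 70) = 7, with Bézout identity −3·371 + 16·70 = 7. Containment (⊇): the Bézout identity exhibits 7 as an element of (371, 70), giving (7) ⊆ (371, 70). Containment (⊆): since 7 | 371 and 7 | 70 (371 = 7·53, 70 = 7·10), every Z-linear combination of 371 and 70 is divisible by 7, so (371, 70) ⊆ (7). Therefore (371, 70) = (7), d = 7.

Final answer: (371, 70) = (7); d = 7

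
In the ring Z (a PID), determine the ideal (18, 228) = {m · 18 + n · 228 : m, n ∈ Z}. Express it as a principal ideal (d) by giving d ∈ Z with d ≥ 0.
(18, 228) = (6); d = 6

In the PID Z, (a, b) is generated by gcd(a, b). Compute gcd(228, 18) with the extended Euclidean algorithm, tracking rows (r, s, t) with s·228 + t·18 = r:
  row A: (228, 1, 0)   [1·228 + 0·18 = 228]
  row B: (18, 0, 1)   [0·228 + 1·18 = 18]
  228 = 12·18 + 12   → row C = row A − 12·row B = (12, 1, −12)   [check: 1·228 − 12·18 = 12]
  18 = 1·12 + 6   → row D = row B − 1·row C = (6, −1, 13)   [check: −1·228 + 13·18 = 6]
  12 = 2·6 + 0   → remainder 0, stop. gcd = 6 (last nonzero row D).
So gcd(18, 228) = 6, with Bézout identity −1·228 + 13·18 = 6. Containment (⊇): the Bézout identity exhibits 6 as an element of (18, 228), giving (6) ⊆ (18, 228). Containment (⊆): since 6 | 18 and 6 | 228 (18 = 6·3, 228 = 6·38), every Z-linear combination of 18 and 228 is divisible by 6, so (18, 228) ⊆ (6). Therefore (18, 228) = (6), d = 6.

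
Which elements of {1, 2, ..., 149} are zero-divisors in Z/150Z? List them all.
nonzero zero-divisors of Z/150Z = {2, 3, 4, 5, 6, 8, 9, 10, 12, 14, 15, 16, 18, 20, 21, 22, 24, 25, 26, 27, 28, 30, 32, 33, 34, 35, 36, 38, 39, 40, 42, 44, 45, 46, 48, 50, 51, 52, 54, 55, 56, 57, 58, 60, 62, 63, 64, 65, 66, 68, 69, 70, 72, 74, 75, 76, 78, 80, 81, 82, 84, 85, 86, 87, 88, 90, 92, 93, 94, 95, 96, 98, 99, 100, 102, 104, 105, 106, 108, 110, 111, 112, 114, 115, 116, 117, 118, 120, 122, 123, 124, 125, 126, 128, 129, 130, 132, 134, 135, 136, 138, 140, 141, 142, 144, 145, 146, 147, 148}

An element a ∈ Z/150Z (with a ≠ 0) is a zero-divisor iff gcd(a, 150) > 1 (because a is a unit precisely when gcd(a, n) = 1, and in Z/nZ every nonzero, non-unit element is a zero-divisor). Scan a = 1, ..., 149 and keep those with gcd(a, 150) > 1:
  gcd(2, 150) = 2, gcd(3, 150) = 3, gcd(4, 150) = 2, gcd(5, 150) = 5, gcd(6, 150) = 6, gcd(8, 150) = 2, gcd(9, 150) = 3, gcd(10, 150) = 10, gcd(12, 150) = 6, gcd(14, 150) = 2, gcd(15, 150) = 15, gcd(16, 150) = 2, gcd(18, 150) = 6, gcd(20, 150) = 10, gcd(21, 150) = 3, gcd(22, 150) = 2, gcd(24, 150) = 6, gcd(25, 150) = 25, gcd(26, 150) = 2, gcd(27, 150) = 3, gcd(28, 150) = 2, gcd(30, 150) = 30, gcd(32, 150) = 2, gcd(33, 150) = 3, gcd(34, 150) = 2, gcd(35, 150) = 5, gcd(36, 150) = 6, gcd(38, 150) = 2, gcd(39, 150) = 3, gcd(40, 150) = 10, gcd(42, 150) = 6, gcd(44, 150) = 2, gcd(45, 150) = 15, gcd(46, 150) = 2, gcd(48, 150) = 6, gcd(50, 150) = 50, gcd(51, 150) = 3, gcd(52, 150) = 2, gcd(54, 150) = 6, gcd(55, 150) = 5, gcd(56, 150) = 2, gcd(57, 150) = 3, gcd(58, 150) = 2, gcd(60, 150) = 30, gcd(62, 150) = 2, gcd(63, 150) = 3, gcd(64, 150) = 2, gcd(65, 150) = 5, gcd(66, 150) = 6, gcd(68, 150) = 2, gcd(69, 150) = 3, gcd(70, 150) = 10, gcd(72, 150) = 6, gcd(74, 150) = 2, gcd(75, 150) = 75, gcd(76, 150) = 2, gcd(78, 150) = 6, gcd(80, 150) = 10, gcd(81, 150) = 3, gcd(82, 150) = 2, gcd(84, 150) = 6, gcd(85, 150) = 5, gcd(86, 150) = 2, gcd(87, 150) = 3, gcd(88, 150) = 2, gcd(90, 150) = 30, gcd(92, 150) = 2, gcd(93, 150) = 3, gcd(94, 150) = 2, gcd(95, 150) = 5, gcd(96, 150) = 6, gcd(98, 150) = 2, gcd(99, 150) = 3, gcd(100, 150) = 50, gcd(102, 150) = 6, gcd(104, 150) = 2, gcd(105, 150) = 15, gcd(106, 150) = 2, gcd(108, 150) = 6, gcd(110, 150) = 10, gcd(111, 150) = 3, gcd(112, 150) = 2, gcd(114, 150) = 6, gcd(115, 150) = 5, gcd(116, 150) = 2, gcd(117, 150) = 3, gcd(118, 150) = 2, gcd(120, 150) = 30, gcd(122, 150) = 2, gcd(123, 150) = 3, gcd(124, 150) = 2, gcd(125, 150) = 25, gcd(126, 150) = 6, gcd(128, 150) = 2, gcd(129, 150) = 3, gcd(130, 150) = 10, gcd(132, 150) = 6, gcd(134, 150) = 2, gcd(135, 150) = 15, gcd(136, 150) = 2, gcd(138, 150) = 6, gcd(140, 150) = 10, gcd(141, 150) = 3, gcd(142, 150) = 2, gcd(144, 150) = 6, gcd(145, 150) = 5, gcd(146, 150) = 2, gcd(147, 150) = 3, gcd(148, 150) = 2.
All other a ∈ {1, ..., 149} have gcd(a, 150) = 1 and are units. So the nonzero zero-divisors are exactly the 109 values of a appearing in this scan.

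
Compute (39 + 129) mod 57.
54

Reduce the summands first: 129 ≡ 15 (mod 57), so 39 + 129 ≡ 39 + 15 (mod 57). 39 + 15 = 54; 54 = 0·57 + 54, so (39 + 129) mod 57 = 54.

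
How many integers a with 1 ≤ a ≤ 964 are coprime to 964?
The number of a ∈ {1, ..., 964} with gcd(a, 964) = 1 is by definition Euler's totient φ(964). φ is multiplicative, with φ(p^e) = p^e − p^(e−1). Factorise 964 = 2^2 · 241. Then
  φ(964) = (2^2 − 2^1) · (241 − 1) = 2 · 240 = 480.
So there are 480 such integers.

Final answer: 480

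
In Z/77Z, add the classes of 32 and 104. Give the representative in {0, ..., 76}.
59

Reduce the summands first: 104 ≡ 27 (mod 77), so 32 + 104 ≡ 32 + 27 (mod 77). 32 + 27 = 59; 59 = 0·77 + 59, so (32 + 104) mod 77 = 59.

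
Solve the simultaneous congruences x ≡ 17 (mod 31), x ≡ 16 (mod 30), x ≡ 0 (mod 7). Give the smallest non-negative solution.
x ≡ 6496 (mod 6510); the representative in [0, 6510) is 6496

The moduli 31, 30, 7 are pairwise coprime, so by the CRT there is a unique solution mod 31·30·7 = 6510.
Solve by successive substitution. Start with x ≡ 17 (mod 31).
  Combine with x ≡ 16 (mod 30): write x = 17 + 31·t and require 17 + 31·t ≡ 16 (mod 30), i.e. 31·t ≡ 16 − 17 ≡ 29 (mod 30). Since 31^(−1) ≡ 1 (mod 30) (31 ≡ 1 (mod 30)), t ≡ 1·29 ≡ 29 (mod 30). So x ≡ 17 + 31·29 = 916 (mod 930).
  Combine with x ≡ 0 (mod 7): write x = 916 + 930·t and require 916 + 930·t ≡ 0 (mod 7), i.e. 930·t ≡ 0 − 916 ≡ 1 (mod 7). Since 930^(−1) ≡ 6 (mod 7) (930 ≡ 6 (mod 7)), t ≡ 6·1 ≡ 6 (mod 7). So x ≡ 916 + 930·6 = 6496 (mod 6510).
Unique solution in [0, 6510): x = 6496.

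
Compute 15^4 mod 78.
Use repeated squaring. Binary(4) = 100. Walk through the bits of the exponent 4 left-to-right: at each bit after the leading one, square the running value, then multiply by 15 if the bit is 1 (always reducing mod 78):
  bit 1 = 1 (leading): start with 15.
  bit 2 = 0: square 15^2 = 225 ≡ 69 (mod 78).
  bit 3 = 0: square 69^2 = 4761 ≡ 3 (mod 78).
Final value: 15^4 ≡ 3 (mod 78).

Final answer: 3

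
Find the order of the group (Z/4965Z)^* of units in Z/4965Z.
|(Z/4965Z)^*| = 2640

(Z/4965Z)^* consists of the classes a with gcd(a, 4965) = 1, so its order is φ(4965). φ is multiplicative, with φ(p^e) = p^e − p^(e−1). Factorise 4965 = 3 · 5 · 331. Then
  φ(4965) = (3 − 1) · (5 − 1) · (331 − 1) = 2 · 4 · 330 = 2640.
Thus |(Z/4965Z)^*| = 2640.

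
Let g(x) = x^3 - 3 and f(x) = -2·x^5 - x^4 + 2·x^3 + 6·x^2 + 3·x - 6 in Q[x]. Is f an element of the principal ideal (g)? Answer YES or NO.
YES

In Q[x] the ideal (g) consists of all multiples of g, so f ∈ (g) iff g | f, i.e. iff the remainder of f on division by g is 0. Divide f by g (g is monic, so eliminate the leading term of the running remainder at each step):
  leading term -2·x^5: subtract (-2·x^2)·g(x) = -2·x^5 + 6·x^2, leaving -x^4 + 2·x^3 + 3·x - 6
  leading term -x^4: subtract (-x)·g(x) = -x^4 + 3·x, leaving 2·x^3 - 6
  leading term 2·x^3: subtract (2)·g(x) = 2·x^3 - 6, leaving 0
The remainder is 0, so f(x) = g(x) · h(x) with h(x) = -2·x^2 - x + 2. Hence g | f, i.e. f ∈ (g).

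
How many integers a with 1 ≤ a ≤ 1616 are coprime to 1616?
800

The number of a ∈ {1, ..., 1616} with gcd(a, 1616) = 1 is by definition Euler's totient φ(1616). φ is multiplicative, with φ(p^e) = p^e − p^(e−1). Factorise 1616 = 2^4 · 101. Then
  φ(1616) = (2^4 − 2^3) · (101 − 1) = 8 · 100 = 800.
So there are 800 such integers.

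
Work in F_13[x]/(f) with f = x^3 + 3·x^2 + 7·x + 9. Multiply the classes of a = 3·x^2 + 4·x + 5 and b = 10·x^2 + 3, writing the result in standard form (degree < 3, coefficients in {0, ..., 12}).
a · b ≡ 12·x^2 + x + 10 (mod f(x))

Multiply as integer polynomials: a · b = 30·x^4 + 40·x^3 + 59·x^2 + 12·x + 15. Reducing coefficients mod 13: a · b ≡ 4·x^4 + x^3 + 7·x^2 + 12·x + 2. Now divide by f(x) = x^3 + 3·x^2 + 7·x + 9 in F_13[x], eliminating the leading term at each step:
  leading term 4·x^4: subtract (4·x)·f(x) = 4·x^4 + 12·x^3 + 2·x^2 + 10·x, leaving 2·x^3 + 5·x^2 + 2·x + 2 (coefficients mod 13)
  leading term 2·x^3: subtract (2)·f(x) = 2·x^3 + 6·x^2 + x + 5, leaving 12·x^2 + x + 10 (coefficients mod 13)
The degree is now < 3, so this is the remainder. Hence a · b ≡ 12·x^2 + x + 10 in F_13[x]/(f).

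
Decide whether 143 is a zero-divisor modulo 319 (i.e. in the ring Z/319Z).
YES

gcd(143, 319) = 11 > 1, so 143 is not a unit in Z/319Z. In Z/nZ every nonzero non-unit is a zero-divisor: explicitly, take b = 319/gcd = 29 ≠ 0 (mod 319); then 143·29 = 4147 = 13·319, i.e. 143·29 ≡ 0 (mod 319). So 143 is a zero-divisor.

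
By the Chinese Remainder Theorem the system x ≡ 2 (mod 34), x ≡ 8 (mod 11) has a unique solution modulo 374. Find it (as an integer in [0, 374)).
The moduli 34, 11 are pairwise coprime, so by the CRT there is a unique solution mod 34·11 = 374.
Solve by successive substitution. Start with x ≡ 2 (mod 34).
  Combine with x ≡ 8 (mod 11): write x = 2 + 34·t and require 2 + 34·t ≡ 8 (mod 11), i.e. 34·t ≡ 8 − 2 ≡ 6 (mod 11). Since 34^(−1) ≡ 1 (mod 11) (34 ≡ 1 (mod 11)), t ≡ 1·6 ≡ 6 (mod 11). So x ≡ 2 + 34·6 = 206 (mod 374).
Unique solution in [0, 374): x = 206.

Final answer: x ≡ 206 (mod 374); the representative in [0, 374) is 206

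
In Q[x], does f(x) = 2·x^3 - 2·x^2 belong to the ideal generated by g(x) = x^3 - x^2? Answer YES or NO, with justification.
YES

In Q[x] the ideal (g) consists of all multiples of g, so f ∈ (g) iff g | f, i.e. iff the remainder of f on division by g is 0. Divide f by g (g is monic, so eliminate the leading term of the running remainder at each step):
  leading term 2·x^3: subtract (2)·g(x) = 2·x^3 - 2·x^2, leaving 0
The remainder is 0, so f(x) = g(x) · h(x) with h(x) = 2. Hence g | f, i.e. f ∈ (g).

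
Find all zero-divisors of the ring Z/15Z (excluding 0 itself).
An element a ∈ Z/15Z (with a ≠ 0) is a zero-divisor iff gcd(a, 15) > 1 (because a is a unit precisely when gcd(a, n) = 1, and in Z/nZ every nonzero, non-unit element is a zero-divisor). Scan a = 1, ..., 14 and keep those with gcd(a, 15) > 1:
  gcd(3, 15) = 3, gcd(5, 15) = 5, gcd(6, 15) = 3, gcd(9, 15) = 3, gcd(10, 15) = 5, gcd(12, 15) = 3.
All other a ∈ {1, ..., 14} have gcd(a, 15) = 1 and are units. So the nonzero zero-divisors are exactly the 6 values of a appearing in this scan.

Final answer: nonzero zero-divisors of Z/15Z = {3, 5, 6, 9, 10, 12}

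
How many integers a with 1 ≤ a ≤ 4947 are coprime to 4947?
3072

The number of a ∈ {1, ..., 4947} with gcd(a, 4947) = 1 is by definition Euler's totient φ(4947). φ is multiplicative, with φ(p^e) = p^e − p^(e−1). Factorise 4947 = 3 · 17 · 97. Then
  φ(4947) = (3 − 1) · (17 − 1) · (97 − 1) = 2 · 16 · 96 = 3072.
So there are 3072 such integers.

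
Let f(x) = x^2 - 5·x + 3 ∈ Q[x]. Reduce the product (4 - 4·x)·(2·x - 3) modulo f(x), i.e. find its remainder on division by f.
First multiply in Q[x] without reducing: a · b = -8·x^2 + 20·x - 12. Now divide by f(x) = x^2 - 5·x + 3, eliminating the leading term at each step:
  leading term -8·x^2: subtract (-8)·f(x) = -8·x^2 + 40·x - 24, leaving 12 - 20·x
The degree is now < 2, so this is the remainder. Hence a · b ≡ 12 - 20·x in Q[x]/(f).

Final answer: a · b ≡ 12 - 20·x (mod f(x))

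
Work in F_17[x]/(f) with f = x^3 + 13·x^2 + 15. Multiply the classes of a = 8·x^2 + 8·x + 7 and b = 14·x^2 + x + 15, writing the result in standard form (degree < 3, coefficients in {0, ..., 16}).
Multiply as integer polynomials: a · b = 112·x^4 + 120·x^3 + 226·x^2 + 127·x + 105. Reducing coefficients mod 17: a · b ≡ 10·x^4 + x^3 + 5·x^2 + 8·x + 3. Now divide by f(x) = x^3 + 13·x^2 + 15 in F_17[x], eliminating the leading term at each step:
  leading term 10·x^4: subtract (10·x)·f(x) = 10·x^4 + 11·x^3 + 14·x, leaving 7·x^3 + 5·x^2 + 11·x + 3 (coefficients mod 17)
  leading term 7·x^3: subtract (7)·f(x) = 7·x^3 + 6·x^2 + 3, leaving 16·x^2 + 11·x (coefficients mod 17)
The degree is now < 3, so this is the remainder. Hence a · b ≡ 16·x^2 + 11·x in F_17[x]/(f).

Final answer: a · b ≡ 16·x^2 + 11·x (mod f(x))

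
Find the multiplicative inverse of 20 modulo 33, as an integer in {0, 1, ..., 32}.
20^(−1) ≡ 5 (mod 33)

Apply the extended Euclidean algorithm to (33, 20), tracking rows (r, s, t) with s·33 + t·20 = r. Each division r_prev = q·r_cur + r_new produces the new row as (previous row) − q·(current row):
  row A: (33, 1, 0)   [1·33 + 0·20 = 33]
  row B: (20, 0, 1)   [0·33 + 1·20 = 20]
  33 = 1·20 + 13   → row C = row A − 1·row B = (13, 1, −1)   [check: 1·33 − 1·20 = 13]
  20 = 1·13 + 7   → row D = row B − 1·row C = (7, −1, 2)   [check: −1·33 + 2·20 = 7]
  13 = 1·7 + 6   → row E = row C − 1·row D = (6, 2, −3)   [check: 2·33 − 3·20 = 6]
  7 = 1·6 + 1   → row F = row D − 1·row E = (1, −3, 5)   [check: −3·33 + 5·20 = 1]
  6 = 6·1 + 0   → remainder 0, stop. gcd = 1 (last nonzero row F).
The gcd is 1, so 20 is invertible mod 33. The last nonzero row gives −3·33 + 5·20 = 1, so t = 5. So 20^(−1) ≡ 5 (mod 33). Verify: 20 · 5 = 100 ≡ 1 (mod 33). ✓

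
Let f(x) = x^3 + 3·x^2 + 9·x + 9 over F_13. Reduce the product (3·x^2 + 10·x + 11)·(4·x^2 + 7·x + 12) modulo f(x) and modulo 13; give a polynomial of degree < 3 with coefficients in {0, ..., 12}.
Multiply as integer polynomials: a · b = 12·x^4 + 61·x^3 + 150·x^2 + 197·x + 132. Reducing coefficients mod 13: a · b ≡ 12·x^4 + 9·x^3 + 7·x^2 + 2·x + 2. Now divide by f(x) = x^3 + 3·x^2 + 9·x + 9 in F_13[x], eliminating the leading term at each step:
  leading term 12·x^4: subtract (12·x)·f(x) = 12·x^4 + 10·x^3 + 4·x^2 + 4·x, leaving 12·x^3 + 3·x^2 + 11·x + 2 (coefficients mod 13)
  leading term 12·x^3: subtract (12)·f(x) = 12·x^3 + 10·x^2 + 4·x + 4, leaving 6·x^2 + 7·x + 11 (coefficients mod 13)
The degree is now < 3, so this is the remainder. Hence a · b ≡ 6·x^2 + 7·x + 11 in F_13[x]/(f).

Final answer: a · b ≡ 6·x^2 + 7·x + 11 (mod f(x))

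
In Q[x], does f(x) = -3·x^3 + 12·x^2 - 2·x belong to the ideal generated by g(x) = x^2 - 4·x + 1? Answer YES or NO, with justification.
In Q[x] the ideal (g) consists of all multiples of g, so f ∈ (g) iff g | f, i.e. iff the remainder of f on division by g is 0. Divide f by g (g is monic, so eliminate the leading term of the running remainder at each step):
  leading term -3·x^3: subtract (-3·x)·g(x) = -3·x^3 + 12·x^2 - 3·x, leaving x
The remainder r(x) = x ≠ 0 (and deg r < deg g), so g ∤ f, i.e. f ∉ (g).

Final answer: NO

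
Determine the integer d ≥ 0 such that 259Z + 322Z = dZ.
(259, 322) = (7); d = 7

In the PID Z, (a, b) is generated by gcd(a, b). Compute gcd(322, 259) with the extended Euclidean algorithm, tracking rows (r, s, t) with s·322 + t·259 = r:
  row A: (322, 1, 0)   [1·322 + 0·259 = 322]
  row B: (259, 0, 1)   [0·322 + 1·259 = 259]
  322 = 1·259 + 63   → row C = row A − 1·row B = (63, 1, −1)   [check: 1·322 − 1·259 = 63]
  259 = 4·63 + 7   → row D = row B − 4·row C = (7, −4, 5)   [check: −4·322 + 5·259 = 7]
  63 = 9·7 + 0   → remainder 0, stop. gcd = 7 (last nonzero row D).
So gcd(259, 322) = 7, with Bézout identity −4·322 + 5·259 = 7. Containment (⊇): the Bézout identity exhibits 7 as an element of (259, 322), giving (7) ⊆ (259, 322). Containment (⊆): since 7 | 259 and 7 | 322 (259 = 7·37, 322 = 7·46), every Z-linear combination of 259 and 322 is divisible by 7, so (259, 322) ⊆ (7). Therefore (259, 322) = (7), d = 7.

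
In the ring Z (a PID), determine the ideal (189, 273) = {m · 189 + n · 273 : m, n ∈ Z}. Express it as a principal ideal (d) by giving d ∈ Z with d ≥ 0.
(189, 273) = (21); d = 21

In the PID Z, (a, b) is generated by gcd(a, b). Compute gcd(273, 189) with the extended Euclidean algorithm, tracking rows (r, s, t) with s·273 + t·189 = r:
  row A: (273, 1, 0)   [1·273 + 0·189 = 273]
  row B: (189, 0, 1)   [0·273 + 1·189 = 189]
  273 = 1·189 + 84   → row C = row A − 1·row B = (84, 1, −1)   [check: 1·273 − 1·189 = 84]
  189 = 2·84 + 21   → row D = row B − 2·row C = (21, −2, 3)   [check: −2·273 + 3·189 = 21]
  84 = 4·21 + 0   → remainder 0, stop. gcd = 21 (last nonzero row D).
So gcd(189, 273) = 21, with Bézout identity −2·273 + 3·189 = 21. Containment (⊇): the Bézout identity exhibits 21 as an element of (189, 273), giving (21) ⊆ (189, 273). Containment (⊆): since 21 | 189 and 21 | 273 (189 = 21·9, 273 = 21·13), every Z-linear combination of 189 and 273 is divisible by 21, so (189, 273) ⊆ (21). Therefore (189, 273) = (21), d = 21.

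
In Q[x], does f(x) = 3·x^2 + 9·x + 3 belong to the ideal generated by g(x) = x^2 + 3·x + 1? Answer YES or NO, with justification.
In Q[x] the ideal (g) consists of all multiples of g, so f ∈ (g) iff g | f, i.e. iff the remainder of f on division by g is 0. Divide f by g (g is monic, so eliminate the leading term of the running remainder at each step):
  leading term 3·x^2: subtract (3)·g(x) = 3·x^2 + 9·x + 3, leaving 0
The remainder is 0, so f(x) = g(x) · h(x) with h(x) = 3. Hence g | f, i.e. f ∈ (g).

Final answer: YES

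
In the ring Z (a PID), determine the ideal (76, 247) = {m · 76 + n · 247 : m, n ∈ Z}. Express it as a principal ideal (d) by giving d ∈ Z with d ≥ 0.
(76, 247) = (19); d = 19

In the PID Z, (a, b) is generated by gcd(a, b). Compute gcd(247, 76) with the extended Euclidean algorithm, tracking rows (r, s, t) with s·247 + t·76 = r:
  row A: (247, 1, 0)   [1·247 + 0·76 = 247]
  row B: (76, 0, 1)   [0·247 + 1·76 = 76]
  247 = 3·76 + 19   → row C = row A − 3·row B = (19, 1, −3)   [check: 1·247 − 3·76 = 19]
  76 = 4·19 + 0   → remainder 0, stop. gcd = 19 (last nonzero row C).
So gcd(76, 247) = 19, with Bézout identity 1·247 − 3·76 = 19. Containment (⊇): the Bézout identity exhibits 19 as an element of (76, 247), giving (19) ⊆ (76, 247). Containment (⊆): since 19 | 76 and 19 | 247 (76 = 19·4, 247 = 19·13), every Z-linear combination of 76 and 247 is divisible by 19, so (76, 247) ⊆ (19). Therefore (76, 247) = (19), d = 19.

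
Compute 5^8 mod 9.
Use repeated squaring. Binary(8) = 1000. Walk through the bits of the exponent 8 left-to-right: at each bit after the leading one, square the running value, then multiply by 5 if the bit is 1 (always reducing mod 9):
  bit 1 = 1 (leading): start with 5.
  bit 2 = 0: square 5^2 = 25 ≡ 7 (mod 9).
  bit 3 = 0: square 7^2 = 49 ≡ 4 (mod 9).
  bit 4 = 0: square 4^2 = 16 ≡ 7 (mod 9).
Final value: 5^8 ≡ 7 (mod 9).

Final answer: 7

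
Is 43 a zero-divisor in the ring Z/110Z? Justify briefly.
NO

gcd(43, 110) = 1, so 43 is a unit in Z/110Z (it has a multiplicative inverse). A unit cannot be a zero-divisor: if 43·b ≡ 0 then multiplying both sides by 43^(−1) gives b ≡ 0. So 43 is not a zero-divisor.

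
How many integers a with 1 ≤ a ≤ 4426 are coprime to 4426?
The number of a ∈ {1, ..., 4426} with gcd(a, 4426) = 1 is by definition Euler's totient φ(4426). φ is multiplicative, with φ(p^e) = p^e − p^(e−1). Factorise 4426 = 2 · 2213. Then
  φ(4426) = (2 − 1) · (2213 − 1) = 1 · 2212 = 2212.
So there are 2212 such integers.

Final answer: 2212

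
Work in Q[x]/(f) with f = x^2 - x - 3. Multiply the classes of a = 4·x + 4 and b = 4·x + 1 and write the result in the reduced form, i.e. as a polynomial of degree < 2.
a · b ≡ 36·x + 52 (mod f(x))

First multiply in Q[x] without reducing: a · b = 16·x^2 + 20·x + 4. Now divide by f(x) = x^2 - x - 3, eliminating the leading term at each step:
  leading term 16·x^2: subtract (16)·f(x) = 16·x^2 - 16·x - 48, leaving 36·x + 52
The degree is now < 2, so this is the remainder. Hence a · b ≡ 36·x + 52 in Q[x]/(f).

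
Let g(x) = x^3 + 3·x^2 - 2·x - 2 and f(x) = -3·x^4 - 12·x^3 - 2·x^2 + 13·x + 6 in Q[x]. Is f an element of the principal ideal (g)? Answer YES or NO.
In Q[x] the ideal (g) consists of all multiples of g, so f ∈ (g) iff g | f, i.e. iff the remainder of f on division by g is 0. Divide f by g (g is monic, so eliminate the leading term of the running remainder at each step):
  leading term -3·x^4: subtract (-3·x)·g(x) = -3·x^4 - 9·x^3 + 6·x^2 + 6·x, leaving -3·x^3 - 8·x^2 + 7·x + 6
  leading term -3·x^3: subtract (-3)·g(x) = -3·x^3 - 9·x^2 + 6·x + 6, leaving x^2 + x
The remainder r(x) = x^2 + x ≠ 0 (and deg r < deg g), so g ∤ f, i.e. f ∉ (g).

Final answer: NO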